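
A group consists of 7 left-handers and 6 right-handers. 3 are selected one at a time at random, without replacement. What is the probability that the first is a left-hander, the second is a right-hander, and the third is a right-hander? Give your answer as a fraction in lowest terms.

35/286

Multiply the conditional probabilities at each draw: 7/13 · 6/12 · 5/11 = 210/1716 = 35/286.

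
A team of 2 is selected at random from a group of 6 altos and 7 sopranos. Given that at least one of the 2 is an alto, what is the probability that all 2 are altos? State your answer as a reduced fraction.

Work in counts. Selections with at least one alto: C(13,2) − C(7,2) = 78 − 21 = 57.
Of those, selections where all 2 are altos: C(6,2) = 15.
Conditional probability = 15/57 = 5/19.

5/19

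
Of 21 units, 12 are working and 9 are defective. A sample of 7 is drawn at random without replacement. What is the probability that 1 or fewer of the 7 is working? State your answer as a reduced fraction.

29/3230

There are C(21,7) = 116280 ways to choose the 7.
Favorable selections (1 or fewer working): C(12,0)·C(9,7) + C(12,1)·C(9,6) = 36 + 1008 = 1044.
Probability = 1044/116280 = 29/3230.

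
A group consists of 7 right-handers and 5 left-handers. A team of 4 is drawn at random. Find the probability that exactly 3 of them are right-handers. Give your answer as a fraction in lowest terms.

35/99

Total number of selections: C(12,4) = 495.
Selections with exactly 3 right-handers: choose 3 of the 7 right-handers and 1 of the 5 left-handers, C(7,3)·C(5,1) = 35·5 = 175.
Probability = 175/495 = 35/99.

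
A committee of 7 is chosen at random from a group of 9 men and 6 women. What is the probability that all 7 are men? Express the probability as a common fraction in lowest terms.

4/715

There are C(15,7) = 6435 possible selections.
Selections with all men: C(9,7) = 36.
Probability = 36/6435 = 4/715.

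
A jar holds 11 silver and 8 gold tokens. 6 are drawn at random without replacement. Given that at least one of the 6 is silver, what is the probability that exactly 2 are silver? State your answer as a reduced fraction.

Work in counts. Selections with at least one silver: C(19,6) − C(8,6) = 27132 − 28 = 27104.
Of those, selections where exactly 2 are silver: C(11,2)·C(8,4) = 55·70 = 3850.
Conditional probability = 3850/27104 = 25/176.

25/176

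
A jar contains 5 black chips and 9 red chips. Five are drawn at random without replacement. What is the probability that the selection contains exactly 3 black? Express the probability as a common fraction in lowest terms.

180/1001

The sample space is all 5-subsets of the 14: C(14,5) = 2002.
Selections with exactly 3 black: choose 3 of the 5 black and 2 of the 9 red, C(5,3)·C(9,2) = 10·36 = 360.
Probability = 360/2002 = 180/1001.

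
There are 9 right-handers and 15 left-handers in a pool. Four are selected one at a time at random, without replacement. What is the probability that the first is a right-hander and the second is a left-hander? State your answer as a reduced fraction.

45/184

Multiply the conditional probabilities at each draw: 9/24 · 15/23 = 135/552 = 45/184.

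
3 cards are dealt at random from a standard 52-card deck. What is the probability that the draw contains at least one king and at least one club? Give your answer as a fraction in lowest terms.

33/260

There are C(52,3) = 22100 possible draws.
By inclusion-exclusion on the complements, draws missing all kings or all clubs: C(48,3) + C(39,3) − C(36,3) = 17296 + 9139 − 7140 = 19295.
So draws with at least one of each: 22100 − 19295 = 2805, probability 2805/22100 = 33/260.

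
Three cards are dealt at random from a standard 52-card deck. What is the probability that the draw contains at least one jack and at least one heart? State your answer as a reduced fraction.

33/260

There are C(52,3) = 22100 possible draws.
By inclusion-exclusion on the complements, draws missing all jacks or all hearts: C(48,3) + C(39,3) − C(36,3) = 17296 + 9139 − 7140 = 19295.
So draws with at least one of each: 22100 − 19295 = 2805, probability 2805/22100 = 33/260.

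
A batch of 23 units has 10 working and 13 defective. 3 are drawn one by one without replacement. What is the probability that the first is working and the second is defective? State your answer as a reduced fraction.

Multiply the conditional probabilities at each draw: 10/23 · 13/22 = 130/506 = 65/253.

65/253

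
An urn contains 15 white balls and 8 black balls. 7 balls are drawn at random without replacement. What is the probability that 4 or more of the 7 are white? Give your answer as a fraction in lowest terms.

206999/245157

There are C(23,7) = 245157 ways to choose the 7.
Favorable selections (4 or more white): C(15,4)·C(8,3) + C(15,5)·C(8,2) + C(15,6)·C(8,1) + C(15,7)·C(8,0) = 76440 + 84084 + 40040 + 6435 = 206999.
Probability = 206999/245157.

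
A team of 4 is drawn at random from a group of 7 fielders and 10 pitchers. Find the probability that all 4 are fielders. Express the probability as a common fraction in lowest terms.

1/68

There are C(17,4) = 2380 possible selections.
Selections with all fielders: C(7,4) = 35.
Probability = 35/2380 = 1/68.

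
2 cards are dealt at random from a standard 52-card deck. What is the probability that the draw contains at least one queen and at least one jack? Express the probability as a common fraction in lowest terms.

8/663

There are C(52,2) = 1326 possible draws.
By inclusion-exclusion on the complements, draws missing all queens or all jacks: C(48,2) + C(48,2) − C(44,2) = 1128 + 1128 − 946 = 1310.
So draws with at least one of each: 1326 − 1310 = 16, probability 16/1326 = 8/663.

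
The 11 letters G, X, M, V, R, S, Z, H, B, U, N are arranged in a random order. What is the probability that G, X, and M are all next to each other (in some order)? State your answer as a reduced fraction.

3/55

There are 11! = 39916800 arrangements.
Treat the three as one block: 9! placements × 3! orders within the block = 362880·6 = 2177280.
Probability = 2177280/39916800 = 3/55.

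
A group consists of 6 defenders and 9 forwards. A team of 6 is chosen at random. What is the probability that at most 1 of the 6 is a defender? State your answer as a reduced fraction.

24/143

There are C(15,6) = 5005 ways to choose the 6.
Favorable selections (at most 1 defender): C(6,0)·C(9,6) + C(6,1)·C(9,5) = 84 + 756 = 840.
Probability = 840/5005 = 24/143.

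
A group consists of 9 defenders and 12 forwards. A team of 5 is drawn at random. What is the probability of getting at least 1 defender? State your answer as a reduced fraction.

2173/2261

Total selections: C(21,5) = 20349.
The complement is all 5 are forwards: C(12,5) = 792.
Probability = 1 − 792/20349 = 19557/20349 = 2173/2261.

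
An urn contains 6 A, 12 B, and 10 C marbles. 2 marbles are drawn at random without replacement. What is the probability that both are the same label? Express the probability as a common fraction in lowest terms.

1/3

There are C(28,2) = 378 ways to draw 2 marbles.
All same label: C(6,2) + C(12,2) + C(10,2) = 15 + 66 + 45 = 126.
Probability = 126/378 = 1/3.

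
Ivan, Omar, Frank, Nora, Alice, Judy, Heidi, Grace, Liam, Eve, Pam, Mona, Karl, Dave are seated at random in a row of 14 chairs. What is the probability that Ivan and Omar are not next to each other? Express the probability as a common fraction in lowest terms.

6/7

There are 14! = 87178291200 arrangements.
Arrangements with Ivan and Omar adjacent: 2·13! = 12454041600.
So not adjacent: 87178291200 − 12454041600 = 74724249600, probability 74724249600/87178291200 = 6/7.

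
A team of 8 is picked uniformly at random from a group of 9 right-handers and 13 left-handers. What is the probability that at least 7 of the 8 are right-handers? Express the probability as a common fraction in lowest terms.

53/35530

Total selections: C(22,8) = 319770.
Favorable selections (at least 7 right-handers): C(9,7)·C(13,1) + C(9,8)·C(13,0) = 468 + 9 = 477.
Probability = 477/319770 = 53/35530.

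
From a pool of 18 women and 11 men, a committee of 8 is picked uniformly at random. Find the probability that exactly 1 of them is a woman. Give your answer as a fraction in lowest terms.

12/8671

There are C(29,8) = 4292145 ways to choose 8 from 29.
Selections with exactly 1 woman: choose 1 of the 18 women and 7 of the 11 men, C(18,1)·C(11,7) = 18·330 = 5940.
Probability = 5940/4292145 = 12/8671.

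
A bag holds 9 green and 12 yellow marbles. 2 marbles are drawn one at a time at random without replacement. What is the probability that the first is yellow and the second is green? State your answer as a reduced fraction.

9/35

Multiply the conditional probabilities at each draw: 12/21 · 9/20 = 108/420 = 9/35.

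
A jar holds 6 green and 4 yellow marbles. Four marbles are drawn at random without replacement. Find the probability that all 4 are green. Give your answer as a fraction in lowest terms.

There are C(10,4) = 210 possible selections.
Selections with all green: C(6,4) = 15.
Probability = 15/210 = 1/14.

1/14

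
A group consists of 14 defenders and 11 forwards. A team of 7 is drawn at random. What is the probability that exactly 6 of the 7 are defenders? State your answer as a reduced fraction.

Total number of selections: C(25,7) = 480700.
Selections with exactly 6 defenders: choose 6 of the 14 defenders and 1 of the 11 forwards, C(14,6)·C(11,1) = 3003·11 = 33033.
Probability = 33033/480700 = 3003/43700.

3003/43700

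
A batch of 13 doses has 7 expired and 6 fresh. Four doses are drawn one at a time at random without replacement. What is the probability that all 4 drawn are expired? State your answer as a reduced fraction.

Multiply the conditional probabilities at each draw: 7/13 · 6/12 · 5/11 · 4/10 = 840/17160 = 7/143.

7/143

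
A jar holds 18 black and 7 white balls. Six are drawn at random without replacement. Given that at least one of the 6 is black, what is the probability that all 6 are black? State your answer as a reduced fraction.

884/8433

Work in counts. Selections with at least one black: C(25,6) − C(7,6) = 177100 − 7 = 177093.
Of those, selections where all 6 are black: C(18,6) = 18564.
Conditional probability = 18564/177093 = 884/8433.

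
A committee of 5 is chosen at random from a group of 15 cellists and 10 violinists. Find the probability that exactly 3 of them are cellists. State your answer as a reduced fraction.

195/506

Total number of selections: C(25,5) = 53130.
Selections with exactly 3 cellists: choose 3 of the 15 cellists and 2 of the 10 violinists, C(15,3)·C(10,2) = 455·45 = 20475.
Probability = 20475/53130 = 195/506.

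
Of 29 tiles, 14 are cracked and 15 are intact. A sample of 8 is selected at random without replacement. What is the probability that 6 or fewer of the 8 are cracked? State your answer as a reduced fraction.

There are C(29,8) = 4292145 ways to choose the 8.
Count the complement (more than 6 cracked): C(14,7)·C(15,1) + C(14,8)·C(15,0) = 51480 + 3003 = 54483.
Probability = 1 − 54483/4292145 = 4237662/4292145 = 9878/10005.

9878/10005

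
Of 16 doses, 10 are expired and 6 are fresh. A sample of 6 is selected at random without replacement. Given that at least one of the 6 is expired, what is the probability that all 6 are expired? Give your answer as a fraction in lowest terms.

Work in counts. Selections with at least one expired: C(16,6) − C(6,6) = 8008 − 1 = 8007.
Of those, selections where all 6 are expired: C(10,6) = 210.
Conditional probability = 210/8007 = 70/2669.

70/2669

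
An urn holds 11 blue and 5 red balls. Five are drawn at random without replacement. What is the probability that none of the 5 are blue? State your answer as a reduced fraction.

1/4368

There are C(16,5) = 4368 possible selections.
Selections with no blue (all red): C(5,5) = 1.
Probability = 1/4368.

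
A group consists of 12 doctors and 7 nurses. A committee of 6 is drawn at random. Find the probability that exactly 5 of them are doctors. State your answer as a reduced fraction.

The sample space is all 6-subsets of the 19: C(19,6) = 27132.
Selections with exactly 5 doctors: choose 5 of the 12 doctors and 1 of the 7 nurses, C(12,5)·C(7,1) = 792·7 = 5544.
Probability = 5544/27132 = 66/323.

66/323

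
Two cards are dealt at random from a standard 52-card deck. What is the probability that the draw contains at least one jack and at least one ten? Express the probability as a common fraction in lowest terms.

8/663

There are C(52,2) = 1326 possible draws.
By inclusion-exclusion on the complements, draws missing all jacks or all tens: C(48,2) + C(48,2) − C(44,2) = 1128 + 1128 − 946 = 1310.
So draws with at least one of each: 1326 − 1310 = 16, probability 16/1326 = 8/663.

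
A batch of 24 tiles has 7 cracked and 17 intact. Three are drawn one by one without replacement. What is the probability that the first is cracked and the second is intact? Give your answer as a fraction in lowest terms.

Multiply the conditional probabilities at each draw: 7/24 · 17/23 = 119/552.

119/552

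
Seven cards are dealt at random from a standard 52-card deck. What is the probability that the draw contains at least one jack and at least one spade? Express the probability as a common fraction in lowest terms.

There are C(52,7) = 133784560 possible draws.
By inclusion-exclusion on the complements, draws missing all jacks or all spades: C(48,7) + C(39,7) − C(36,7) = 73629072 + 15380937 − 8347680 = 80662329.
So draws with at least one of each: 133784560 − 80662329 = 53122231, probability 53122231/133784560.

53122231/133784560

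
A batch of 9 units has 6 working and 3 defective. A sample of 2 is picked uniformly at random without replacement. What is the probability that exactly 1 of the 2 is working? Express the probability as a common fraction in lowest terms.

The sample space is all 2-subsets of the 9: C(9,2) = 36.
Selections with exactly 1 working: choose 1 of the 6 working and 1 of the 3 defective, C(6,1)·C(3,1) = 6·3 = 18.
Probability = 18/36 = 1/2.

1/2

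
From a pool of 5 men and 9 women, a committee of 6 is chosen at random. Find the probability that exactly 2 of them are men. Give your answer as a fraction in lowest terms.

The sample space is all 6-subsets of the 14: C(14,6) = 3003.
Selections with exactly 2 men: choose 2 of the 5 men and 4 of the 9 women, C(5,2)·C(9,4) = 10·126 = 1260.
Probability = 1260/3003 = 60/143.

60/143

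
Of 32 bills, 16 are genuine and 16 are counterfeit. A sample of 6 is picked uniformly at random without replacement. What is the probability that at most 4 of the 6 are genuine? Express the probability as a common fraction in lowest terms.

14791/16182

Total selections: C(32,6) = 906192.
Count the complement (more than 4 genuine): C(16,5)·C(16,1) + C(16,6)·C(16,0) = 69888 + 8008 = 77896.
Probability = 1 − 77896/906192 = 828296/906192 = 14791/16182.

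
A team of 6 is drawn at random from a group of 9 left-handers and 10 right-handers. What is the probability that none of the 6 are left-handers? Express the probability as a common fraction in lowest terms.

5/646

There are C(19,6) = 27132 possible selections.
Selections with no left-handers (all right-handers): C(10,6) = 210.
Probability = 210/27132 = 5/646.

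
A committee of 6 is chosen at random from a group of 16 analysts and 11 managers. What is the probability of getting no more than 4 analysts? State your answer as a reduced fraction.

839/1035

Total selections: C(27,6) = 296010.
Count the complement (more than 4 analysts): C(16,5)·C(11,1) + C(16,6)·C(11,0) = 48048 + 8008 = 56056.
Probability = 1 − 56056/296010 = 239954/296010 = 839/1035.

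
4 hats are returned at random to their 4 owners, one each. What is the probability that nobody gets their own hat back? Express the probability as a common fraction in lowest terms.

There are 4! = 24 assignments.
By inclusion-exclusion, assignments with no fixed points: C(4,0)·4! − C(4,1)·3! + C(4,2)·2! − C(4,3)·1! + C(4,4)·0! = 9.
Probability = 9/24 = 3/8.

3/8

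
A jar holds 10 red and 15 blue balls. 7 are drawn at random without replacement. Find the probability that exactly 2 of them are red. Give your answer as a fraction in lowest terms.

There are C(25,7) = 480700 ways to choose 7 from 25.
Selections with exactly 2 red: choose 2 of the 10 red and 5 of the 15 blue, C(10,2)·C(15,5) = 45·3003 = 135135.
Probability = 135135/480700 = 2457/8740.

2457/8740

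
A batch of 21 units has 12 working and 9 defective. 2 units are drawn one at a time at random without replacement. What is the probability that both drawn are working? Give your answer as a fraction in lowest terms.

Multiply the conditional probabilities at each draw: 12/21 · 11/20 = 132/420 = 11/35.

11/35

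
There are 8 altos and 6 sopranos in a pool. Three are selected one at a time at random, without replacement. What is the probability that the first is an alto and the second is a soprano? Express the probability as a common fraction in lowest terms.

24/91

Multiply the conditional probabilities at each draw: 8/14 · 6/13 = 48/182 = 24/91.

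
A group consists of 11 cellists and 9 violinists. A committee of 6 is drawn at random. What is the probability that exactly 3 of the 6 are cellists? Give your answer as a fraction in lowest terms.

231/646

There are C(20,6) = 38760 ways to choose 6 from 20.
Selections with exactly 3 cellists: choose 3 of the 11 cellists and 3 of the 9 violinists, C(11,3)·C(9,3) = 165·84 = 13860.
Probability = 13860/38760 = 231/646.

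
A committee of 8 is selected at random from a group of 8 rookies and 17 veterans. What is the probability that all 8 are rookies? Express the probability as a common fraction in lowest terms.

1/1081575

There are C(25,8) = 1081575 possible selections.
Selections with all rookies: C(8,8) = 1.
Probability = 1/1081575.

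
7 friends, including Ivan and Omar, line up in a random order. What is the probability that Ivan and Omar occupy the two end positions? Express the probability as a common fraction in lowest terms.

1/21

There are 7! = 5040 arrangements.
Place Ivan and Omar at the ends in 2 ways, arrange the remaining 5 in 5! = 120 ways: 2·120 = 240.
Probability = 240/5040 = 1/21.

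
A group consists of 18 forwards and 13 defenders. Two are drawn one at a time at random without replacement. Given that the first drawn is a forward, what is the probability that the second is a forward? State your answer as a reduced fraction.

17/30

After removing one forward, 30 remain: 17 forwards and 13 defenders.
So the probability the next is a forward is 17/30.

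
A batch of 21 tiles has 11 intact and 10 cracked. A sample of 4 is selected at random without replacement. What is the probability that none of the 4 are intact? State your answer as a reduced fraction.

There are C(21,4) = 5985 possible selections.
Selections with no intact (all cracked): C(10,4) = 210.
Probability = 210/5985 = 2/57.

2/57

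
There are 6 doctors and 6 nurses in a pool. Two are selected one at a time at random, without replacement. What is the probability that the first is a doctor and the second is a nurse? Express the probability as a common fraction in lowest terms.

Multiply the conditional probabilities at each draw: 6/12 · 6/11 = 36/132 = 3/11.

3/11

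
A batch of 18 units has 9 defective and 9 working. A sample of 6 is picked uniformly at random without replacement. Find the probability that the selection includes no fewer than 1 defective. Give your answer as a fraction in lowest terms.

There are C(18,6) = 18564 ways to choose the 6.
The complement is all 6 are working: C(9,6) = 84.
Probability = 1 − 84/18564 = 18480/18564 = 220/221.

220/221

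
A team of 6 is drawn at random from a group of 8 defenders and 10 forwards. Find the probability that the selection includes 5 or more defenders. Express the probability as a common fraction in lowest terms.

7/221

There are C(18,6) = 18564 ways to choose the 6.
Favorable selections (5 or more defenders): C(8,5)·C(10,1) + C(8,6)·C(10,0) = 560 + 28 = 588.
Probability = 588/18564 = 7/221.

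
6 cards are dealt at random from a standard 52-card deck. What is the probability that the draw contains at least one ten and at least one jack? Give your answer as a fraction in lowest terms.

718637/5089630

There are C(52,6) = 20358520 possible draws.
By inclusion-exclusion on the complements, draws missing all tens or all jacks: C(48,6) + C(48,6) − C(44,6) = 12271512 + 12271512 − 7059052 = 17483972.
So draws with at least one of each: 20358520 − 17483972 = 2874548, probability 2874548/20358520 = 718637/5089630.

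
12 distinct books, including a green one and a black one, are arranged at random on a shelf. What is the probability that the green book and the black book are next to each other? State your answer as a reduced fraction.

1/6

There are 12! = 479001600 arrangements.
Treat the green book and the black book as a block: 11! arrangements of the blocks × 2 orders within the block = 2·39916800 = 79833600.
Probability = 79833600/479001600 = 1/6.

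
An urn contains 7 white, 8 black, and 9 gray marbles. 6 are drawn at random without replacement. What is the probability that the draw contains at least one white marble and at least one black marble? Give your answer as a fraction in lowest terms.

There are C(24,6) = 134596 possible draws.
By inclusion-exclusion on the complements, draws missing all white or all black: C(17,6) + C(16,6) − C(9,6) = 12376 + 8008 − 84 = 20300.
So draws with at least one of each: 134596 − 20300 = 114296, probability 114296/134596 = 4082/4807.

4082/4807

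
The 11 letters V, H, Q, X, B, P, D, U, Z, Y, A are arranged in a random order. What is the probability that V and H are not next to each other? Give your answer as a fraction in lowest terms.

9/11

There are 11! = 39916800 arrangements.
Arrangements with V and H adjacent: 2·10! = 7257600.
So not adjacent: 39916800 − 7257600 = 32659200, probability 32659200/39916800 = 9/11.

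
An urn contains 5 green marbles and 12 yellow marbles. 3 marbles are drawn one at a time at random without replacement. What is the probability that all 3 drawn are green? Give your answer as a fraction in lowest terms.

1/68

Multiply the conditional probabilities at each draw: 5/17 · 4/16 · 3/15 = 60/4080 = 1/68.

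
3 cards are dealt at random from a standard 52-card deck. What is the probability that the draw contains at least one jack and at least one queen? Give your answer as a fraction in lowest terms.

There are C(52,3) = 22100 possible draws.
By inclusion-exclusion on the complements, draws missing all jacks or all queens: C(48,3) + C(48,3) − C(44,3) = 17296 + 17296 − 13244 = 21348.
So draws with at least one of each: 22100 − 21348 = 752, probability 752/22100 = 188/5525.

188/5525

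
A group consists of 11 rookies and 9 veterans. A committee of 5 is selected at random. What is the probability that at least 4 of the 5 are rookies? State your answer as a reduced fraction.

143/646

There are C(20,5) = 15504 ways to choose the 5.
Favorable selections (at least 4 rookies): C(11,4)·C(9,1) + C(11,5)·C(9,0) = 2970 + 462 = 3432.
Probability = 3432/15504 = 143/646.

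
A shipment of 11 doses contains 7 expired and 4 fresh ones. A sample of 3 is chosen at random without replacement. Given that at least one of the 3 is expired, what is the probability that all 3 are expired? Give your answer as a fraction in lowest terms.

Work in counts. Selections with at least one expired: C(11,3) − C(4,3) = 165 − 4 = 161.
Of those, selections where all 3 are expired: C(7,3) = 35.
Conditional probability = 35/161 = 5/23.

5/23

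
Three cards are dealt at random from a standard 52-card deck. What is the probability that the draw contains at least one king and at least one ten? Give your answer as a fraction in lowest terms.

There are C(52,3) = 22100 possible draws.
By inclusion-exclusion on the complements, draws missing all kings or all tens: C(48,3) + C(48,3) − C(44,3) = 17296 + 17296 − 13244 = 21348.
So draws with at least one of each: 22100 − 21348 = 752, probability 752/22100 = 188/5525.

188/5525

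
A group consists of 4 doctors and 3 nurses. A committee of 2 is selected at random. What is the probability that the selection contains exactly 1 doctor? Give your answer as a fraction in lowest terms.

Total number of selections: C(7,2) = 21.
Selections with exactly 1 doctor: choose 1 of the 4 doctors and 1 of the 3 nurses, C(4,1)·C(3,1) = 4·3 = 12.
Probability = 12/21 = 4/7.

4/7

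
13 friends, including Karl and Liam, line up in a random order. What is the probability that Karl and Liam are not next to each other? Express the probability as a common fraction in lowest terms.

11/13

There are 13! = 6227020800 arrangements.
Arrangements with Karl and Liam adjacent: 2·12! = 958003200.
So not adjacent: 6227020800 − 958003200 = 5269017600, probability 5269017600/6227020800 = 11/13.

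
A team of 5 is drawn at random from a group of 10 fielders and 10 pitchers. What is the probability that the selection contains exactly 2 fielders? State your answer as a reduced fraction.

The sample space is all 5-subsets of the 20: C(20,5) = 15504.
Selections with exactly 2 fielders: choose 2 of the 10 fielders and 3 of the 10 pitchers, C(10,2)·C(10,3) = 45·120 = 5400.
Probability = 5400/15504 = 225/646.

225/646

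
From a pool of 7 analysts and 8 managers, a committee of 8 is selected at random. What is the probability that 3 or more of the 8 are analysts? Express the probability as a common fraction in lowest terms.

Total selections: C(15,8) = 6435.
Count the complement (fewer than 3 analysts): C(7,0)·C(8,8) + C(7,1)·C(8,7) + C(7,2)·C(8,6) = 1 + 56 + 588 = 645.
Probability = 1 − 645/6435 = 5790/6435 = 386/429.

386/429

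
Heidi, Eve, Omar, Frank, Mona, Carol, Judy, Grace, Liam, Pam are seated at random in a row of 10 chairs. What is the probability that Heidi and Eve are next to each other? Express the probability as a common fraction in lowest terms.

1/5

There are 10! = 3628800 arrangements.
Treat Heidi and Eve as a block: 9! arrangements of the blocks × 2 orders within the block = 2·362880 = 725760.
Probability = 725760/3628800 = 1/5.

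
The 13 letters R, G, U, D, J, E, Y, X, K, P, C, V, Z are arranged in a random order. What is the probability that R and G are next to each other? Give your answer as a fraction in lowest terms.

There are 13! = 6227020800 arrangements.
Treat R and G as a block: 12! arrangements of the blocks × 2 orders within the block = 2·479001600 = 958003200.
Probability = 958003200/6227020800 = 2/13.

2/13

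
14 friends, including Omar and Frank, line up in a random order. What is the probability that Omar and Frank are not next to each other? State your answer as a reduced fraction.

6/7

There are 14! = 87178291200 arrangements.
Arrangements with Omar and Frank adjacent: 2·13! = 12454041600.
So not adjacent: 87178291200 − 12454041600 = 74724249600, probability 74724249600/87178291200 = 6/7.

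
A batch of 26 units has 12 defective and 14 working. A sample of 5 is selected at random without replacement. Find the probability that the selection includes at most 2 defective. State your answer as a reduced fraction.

There are C(26,5) = 65780 ways to choose the 5.
Favorable selections (at most 2 defective): C(12,0)·C(14,5) + C(12,1)·C(14,4) + C(12,2)·C(14,3) = 2002 + 12012 + 24024 = 38038.
Probability = 38038/65780 = 133/230.

133/230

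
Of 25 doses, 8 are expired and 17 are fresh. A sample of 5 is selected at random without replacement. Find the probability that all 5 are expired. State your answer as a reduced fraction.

There are C(25,5) = 53130 possible selections.
Selections with all expired: C(8,5) = 56.
Probability = 56/53130 = 4/3795.

4/3795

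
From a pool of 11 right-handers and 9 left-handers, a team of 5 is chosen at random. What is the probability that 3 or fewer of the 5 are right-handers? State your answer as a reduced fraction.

There are C(20,5) = 15504 ways to choose the 5.
Count the complement (more than 3 right-handers): C(11,4)·C(9,1) + C(11,5)·C(9,0) = 2970 + 462 = 3432.
Probability = 1 − 3432/15504 = 12072/15504 = 503/646.

503/646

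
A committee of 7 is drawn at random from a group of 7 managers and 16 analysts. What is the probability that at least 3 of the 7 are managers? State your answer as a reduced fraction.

85933/245157

There are C(23,7) = 245157 ways to choose the 7.
Favorable selections (at least 3 managers): C(7,3)·C(16,4) + C(7,4)·C(16,3) + C(7,5)·C(16,2) + C(7,6)·C(16,1) + C(7,7)·C(16,0) = 63700 + 19600 + 2520 + 112 + 1 = 85933.
Probability = 85933/245157.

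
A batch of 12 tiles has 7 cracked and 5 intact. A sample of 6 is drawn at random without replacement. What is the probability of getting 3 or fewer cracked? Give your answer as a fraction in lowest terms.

There are C(12,6) = 924 ways to choose the 6.
Favorable selections (3 or fewer cracked): C(7,1)·C(5,5) + C(7,2)·C(5,4) + C(7,3)·C(5,3) = 7 + 105 + 350 = 462.
Probability = 462/924 = 1/2.

1/2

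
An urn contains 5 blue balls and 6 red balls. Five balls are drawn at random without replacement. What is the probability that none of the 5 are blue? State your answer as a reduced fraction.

1/77

There are C(11,5) = 462 possible selections.
Selections with no blue (all red): C(6,5) = 6.
Probability = 6/462 = 1/77.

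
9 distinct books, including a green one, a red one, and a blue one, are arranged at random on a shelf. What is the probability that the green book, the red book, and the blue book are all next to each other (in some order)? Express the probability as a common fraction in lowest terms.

There are 9! = 362880 arrangements.
Treat the three as one block: 7! placements × 3! orders within the block = 5040·6 = 30240.
Probability = 30240/362880 = 1/12.

1/12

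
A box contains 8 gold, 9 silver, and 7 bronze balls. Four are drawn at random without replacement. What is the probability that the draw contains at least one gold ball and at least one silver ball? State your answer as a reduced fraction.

178/253

There are C(24,4) = 10626 possible draws.
By inclusion-exclusion on the complements, draws missing all gold or all silver: C(16,4) + C(15,4) − C(7,4) = 1820 + 1365 − 35 = 3150.
So draws with at least one of each: 10626 − 3150 = 7476, probability 7476/10626 = 178/253.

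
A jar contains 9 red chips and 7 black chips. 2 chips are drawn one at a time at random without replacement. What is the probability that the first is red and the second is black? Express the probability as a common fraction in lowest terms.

21/80

Multiply the conditional probabilities at each draw: 9/16 · 7/15 = 63/240 = 21/80.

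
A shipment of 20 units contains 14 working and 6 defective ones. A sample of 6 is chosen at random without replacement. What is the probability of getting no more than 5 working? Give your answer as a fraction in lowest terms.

There are C(20,6) = 38760 ways to choose the 6.
The complement is exactly 6 working: C(14,6)·C(6,0) = 3003.
Probability = 1 − 3003/38760 = 35757/38760 = 11919/12920.

11919/12920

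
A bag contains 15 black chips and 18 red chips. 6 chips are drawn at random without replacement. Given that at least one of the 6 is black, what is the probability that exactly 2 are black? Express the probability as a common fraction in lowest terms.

Work in counts. Selections with at least one black: C(33,6) − C(18,6) = 1107568 − 18564 = 1089004.
Of those, selections where exactly 2 are black: C(15,2)·C(18,4) = 105·3060 = 321300.
Conditional probability = 321300/1089004 = 11475/38893.

11475/38893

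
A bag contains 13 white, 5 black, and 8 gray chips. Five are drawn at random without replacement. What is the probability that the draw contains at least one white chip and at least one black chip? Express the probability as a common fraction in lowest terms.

There are C(26,5) = 65780 possible draws.
By inclusion-exclusion on the complements, draws missing all white or all black: C(13,5) + C(21,5) − C(8,5) = 1287 + 20349 − 56 = 21580.
So draws with at least one of each: 65780 − 21580 = 44200, probability 44200/65780 = 170/253.

170/253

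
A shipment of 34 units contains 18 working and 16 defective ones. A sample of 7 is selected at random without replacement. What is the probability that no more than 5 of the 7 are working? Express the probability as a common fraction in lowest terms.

Total selections: C(34,7) = 5379616.
Count the complement (more than 5 working): C(18,6)·C(16,1) + C(18,7)·C(16,0) = 297024 + 31824 = 328848.
Probability = 1 − 328848/5379616 = 5050768/5379616 = 599/638.

599/638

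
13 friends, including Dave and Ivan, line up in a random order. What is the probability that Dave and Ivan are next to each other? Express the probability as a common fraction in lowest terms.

There are 13! = 6227020800 arrangements.
Treat Dave and Ivan as a block: 12! arrangements of the blocks × 2 orders within the block = 2·479001600 = 958003200.
Probability = 958003200/6227020800 = 2/13.

2/13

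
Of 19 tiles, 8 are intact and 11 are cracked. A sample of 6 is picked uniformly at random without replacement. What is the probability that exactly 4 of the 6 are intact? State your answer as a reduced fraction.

There are C(19,6) = 27132 ways to choose 6 from 19.
Selections with exactly 4 intact: choose 4 of the 8 intact and 2 of the 11 cracked, C(8,4)·C(11,2) = 70·55 = 3850.
Probability = 3850/27132 = 275/1938.

275/1938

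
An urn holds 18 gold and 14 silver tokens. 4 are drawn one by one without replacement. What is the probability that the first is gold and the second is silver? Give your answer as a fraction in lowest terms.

63/248

Multiply the conditional probabilities at each draw: 18/32 · 14/31 = 252/992 = 63/248.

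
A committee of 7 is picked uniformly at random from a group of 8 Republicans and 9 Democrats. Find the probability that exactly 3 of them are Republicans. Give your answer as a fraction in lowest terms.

The sample space is all 7-subsets of the 17: C(17,7) = 19448.
Selections with exactly 3 Republicans: choose 3 of the 8 Republicans and 4 of the 9 Democrats, C(8,3)·C(9,4) = 56·126 = 7056.
Probability = 7056/19448 = 882/2431.

882/2431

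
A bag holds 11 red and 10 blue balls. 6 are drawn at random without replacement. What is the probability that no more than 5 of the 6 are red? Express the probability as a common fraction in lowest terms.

There are C(21,6) = 54264 ways to choose the 6.
The complement is exactly 6 red: C(11,6)·C(10,0) = 462.
Probability = 1 − 462/54264 = 53802/54264 = 1281/1292.

1281/1292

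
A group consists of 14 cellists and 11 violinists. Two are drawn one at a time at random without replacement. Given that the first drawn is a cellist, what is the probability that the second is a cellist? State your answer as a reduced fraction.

13/24

After removing one cellist, 24 remain: 13 cellists and 11 violinists.
So the probability the next is a cellist is 13/24.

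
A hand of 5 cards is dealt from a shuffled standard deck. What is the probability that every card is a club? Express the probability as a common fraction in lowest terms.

There are C(52,5) = 2598960 possible 5-card hands.
Hands that are all clubs: C(13,5) = 1287.
Probability = 1287/2598960 = 33/66640.

33/66640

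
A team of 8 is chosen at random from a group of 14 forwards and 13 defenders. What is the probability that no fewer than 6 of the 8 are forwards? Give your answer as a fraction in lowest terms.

There are C(27,8) = 2220075 ways to choose the 8.
Favorable selections (no fewer than 6 forwards): C(14,6)·C(13,2) + C(14,7)·C(13,1) + C(14,8)·C(13,0) = 234234 + 44616 + 3003 = 281853.
Probability = 281853/2220075 = 73/575.

73/575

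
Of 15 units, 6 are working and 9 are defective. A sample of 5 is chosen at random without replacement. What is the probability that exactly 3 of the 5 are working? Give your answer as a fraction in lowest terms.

240/1001

There are C(15,5) = 3003 ways to choose 5 from 15.
Selections with exactly 3 working: choose 3 of the 6 working and 2 of the 9 defective, C(6,3)·C(9,2) = 20·36 = 720.
Probability = 720/3003 = 240/1001.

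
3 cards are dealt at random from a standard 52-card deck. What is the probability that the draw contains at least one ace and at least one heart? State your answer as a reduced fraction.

33/260

There are C(52,3) = 22100 possible draws.
By inclusion-exclusion on the complements, draws missing all aces or all hearts: C(48,3) + C(39,3) − C(36,3) = 17296 + 9139 − 7140 = 19295.
So draws with at least one of each: 22100 − 19295 = 2805, probability 2805/22100 = 33/260.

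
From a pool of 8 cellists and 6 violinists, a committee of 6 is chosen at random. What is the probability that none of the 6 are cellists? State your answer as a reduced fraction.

There are C(14,6) = 3003 possible selections.
Selections with no cellists (all violinists): C(6,6) = 1.
Probability = 1/3003.

1/3003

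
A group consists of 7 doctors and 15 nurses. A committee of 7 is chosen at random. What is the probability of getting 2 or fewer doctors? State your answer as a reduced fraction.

There are C(22,7) = 170544 ways to choose the 7.
Favorable selections (2 or fewer doctors): C(7,0)·C(15,7) + C(7,1)·C(15,6) + C(7,2)·C(15,5) = 6435 + 35035 + 63063 = 104533.
Probability = 104533/170544 = 559/912.

559/912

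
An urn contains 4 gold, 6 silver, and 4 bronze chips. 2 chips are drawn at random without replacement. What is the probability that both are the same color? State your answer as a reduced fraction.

There are C(14,2) = 91 ways to draw 2 chips.
All same color: C(4,2) + C(6,2) + C(4,2) = 6 + 15 + 6 = 27.
Probability = 27/91.

27/91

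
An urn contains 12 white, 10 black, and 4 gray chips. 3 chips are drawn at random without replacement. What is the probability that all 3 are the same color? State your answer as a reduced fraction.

43/325

There are C(26,3) = 2600 ways to draw 3 chips.
All same color: C(12,3) + C(10,3) + C(4,3) = 220 + 120 + 4 = 344.
Probability = 344/2600 = 43/325.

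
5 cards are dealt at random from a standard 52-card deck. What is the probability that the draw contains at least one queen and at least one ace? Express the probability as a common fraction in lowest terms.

6509/64974

There are C(52,5) = 2598960 possible draws.
By inclusion-exclusion on the complements, draws missing all queens or all aces: C(48,5) + C(48,5) − C(44,5) = 1712304 + 1712304 − 1086008 = 2338600.
So draws with at least one of each: 2598960 − 2338600 = 260360, probability 260360/2598960 = 6509/64974.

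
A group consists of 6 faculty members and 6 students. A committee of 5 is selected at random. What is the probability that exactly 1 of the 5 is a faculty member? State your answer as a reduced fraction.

5/44

The sample space is all 5-subsets of the 12: C(12,5) = 792.
Selections with exactly 1 faculty member: choose 1 of the 6 faculty members and 4 of the 6 students, C(6,1)·C(6,4) = 6·15 = 90.
Probability = 90/792 = 5/44.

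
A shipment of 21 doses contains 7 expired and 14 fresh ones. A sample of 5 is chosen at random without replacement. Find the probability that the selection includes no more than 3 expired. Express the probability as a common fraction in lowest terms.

2834/2907

Total selections: C(21,5) = 20349.
Count the complement (more than 3 expired): C(7,4)·C(14,1) + C(7,5)·C(14,0) = 490 + 21 = 511.
Probability = 1 − 511/20349 = 19838/20349 = 2834/2907.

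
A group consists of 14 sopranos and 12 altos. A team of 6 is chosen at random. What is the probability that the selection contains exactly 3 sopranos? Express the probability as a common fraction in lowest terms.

There are C(26,6) = 230230 ways to choose 6 from 26.
Selections with exactly 3 sopranos: choose 3 of the 14 sopranos and 3 of the 12 altos, C(14,3)·C(12,3) = 364·220 = 80080.
Probability = 80080/230230 = 8/23.

8/23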